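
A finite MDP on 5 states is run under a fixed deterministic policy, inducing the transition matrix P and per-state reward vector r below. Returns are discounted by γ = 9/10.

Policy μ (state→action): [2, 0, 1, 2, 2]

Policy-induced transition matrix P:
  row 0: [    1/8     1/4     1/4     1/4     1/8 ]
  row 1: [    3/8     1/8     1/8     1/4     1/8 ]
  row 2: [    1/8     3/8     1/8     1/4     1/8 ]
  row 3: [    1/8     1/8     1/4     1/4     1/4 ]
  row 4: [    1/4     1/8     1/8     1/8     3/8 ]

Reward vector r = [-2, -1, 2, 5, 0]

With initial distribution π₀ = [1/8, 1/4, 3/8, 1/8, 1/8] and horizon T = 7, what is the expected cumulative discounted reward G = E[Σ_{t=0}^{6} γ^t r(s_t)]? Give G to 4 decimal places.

t=0: π = [0.1250, 0.2500, 0.3750, 0.1250, 0.1250], E[r] = 0.8750, γ^t·E[r] = 0.875000, running G = 0.875000
t=1: π = [0.2031, 0.2344, 0.1563, 0.2344, 0.1719], E[r] = 0.8438, γ^t·E[r] = 0.759375, running G = 1.634375
t=2: π = [0.2051, 0.1895, 0.1797, 0.2285, 0.1973], E[r] = 0.9023, γ^t·E[r] = 0.730898, running G = 2.365273
t=3: π = [0.1970, 0.1956, 0.1792, 0.2253, 0.2029], E[r] = 0.8955, γ^t·E[r] = 0.652825, running G = 3.018099
t=4: π = [0.1992, 0.1944, 0.1778, 0.2246, 0.2039], E[r] = 0.8859, γ^t·E[r] = 0.581216, running G = 3.599314
t=5: π = [0.1991, 0.1944, 0.1780, 0.2245, 0.2041], E[r] = 0.8860, γ^t·E[r] = 0.523175, running G = 4.122489
t=6: π = [0.1991, 0.1944, 0.1780, 0.2245, 0.2041], E[r] = 0.8858, γ^t·E[r] = 0.470748, running G = 4.593237

G = 4.5932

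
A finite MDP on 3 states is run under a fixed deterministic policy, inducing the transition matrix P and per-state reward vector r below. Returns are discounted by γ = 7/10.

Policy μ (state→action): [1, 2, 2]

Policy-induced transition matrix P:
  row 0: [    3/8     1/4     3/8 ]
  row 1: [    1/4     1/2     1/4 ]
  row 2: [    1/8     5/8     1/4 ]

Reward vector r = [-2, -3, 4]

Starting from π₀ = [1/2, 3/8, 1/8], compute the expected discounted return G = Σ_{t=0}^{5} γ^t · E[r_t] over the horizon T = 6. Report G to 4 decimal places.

G = -2.9422

t=0: π = [0.5000, 0.3750, 0.1250], E[r] = -1.6250, γ^t·E[r] = -1.625000, running G = -1.625000
t=1: π = [0.2969, 0.3906, 0.3125], E[r] = -0.5156, γ^t·E[r] = -0.360938, running G = -1.985938
t=2: π = [0.2480, 0.4648, 0.2871], E[r] = -0.7422, γ^t·E[r] = -0.363672, running G = -2.349609
t=3: π = [0.2451, 0.4739, 0.2810], E[r] = -0.7878, γ^t·E[r] = -0.270230, running G = -2.619839
t=4: π = [0.2455, 0.4738, 0.2806], E[r] = -0.7900, γ^t·E[r] = -0.189681, running G = -2.809520
t=5: π = [0.2456, 0.4737, 0.2807], E[r] = -0.7896, γ^t·E[r] = -0.132702, running G = -2.942223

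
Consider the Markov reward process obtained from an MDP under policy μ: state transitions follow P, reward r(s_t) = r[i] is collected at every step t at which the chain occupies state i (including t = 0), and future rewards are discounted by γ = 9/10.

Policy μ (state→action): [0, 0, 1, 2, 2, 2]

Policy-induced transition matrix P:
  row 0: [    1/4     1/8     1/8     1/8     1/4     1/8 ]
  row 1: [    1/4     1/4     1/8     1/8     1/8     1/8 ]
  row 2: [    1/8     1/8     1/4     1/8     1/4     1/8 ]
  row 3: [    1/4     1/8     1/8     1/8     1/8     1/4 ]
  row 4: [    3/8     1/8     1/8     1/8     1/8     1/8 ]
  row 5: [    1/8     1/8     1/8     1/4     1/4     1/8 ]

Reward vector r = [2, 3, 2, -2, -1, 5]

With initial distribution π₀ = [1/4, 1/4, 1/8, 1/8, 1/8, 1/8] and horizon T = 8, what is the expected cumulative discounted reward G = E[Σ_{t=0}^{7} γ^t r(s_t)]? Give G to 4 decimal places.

t=0: π = [0.2500, 0.2500, 0.1250, 0.1250, 0.1250, 0.1250], E[r] = 1.7500, γ^t·E[r] = 1.750000, running G = 1.750000
t=1: π = [0.2344, 0.1563, 0.1406, 0.1406, 0.1875, 0.1406], E[r] = 1.4531, γ^t·E[r] = 1.307813, running G = 3.057813
t=2: π = [0.2383, 0.1445, 0.1426, 0.1426, 0.1895, 0.1426], E[r] = 1.4336, γ^t·E[r] = 1.161211, running G = 4.219023
t=3: π = [0.2380, 0.1431, 0.1428, 0.1428, 0.1904, 0.1428], E[r] = 1.4290, γ^t·E[r] = 1.041708, running G = 5.260732
t=4: π = [0.2381, 0.1429, 0.1429, 0.1429, 0.1905, 0.1429], E[r] = 1.4286, γ^t·E[r] = 0.937337, running G = 6.198069
t=5: π = [0.2381, 0.1429, 0.1429, 0.1429, 0.1905, 0.1429], E[r] = 1.4286, γ^t·E[r] = 0.843561, running G = 7.041630
t=6: π = [0.2381, 0.1429, 0.1429, 0.1429, 0.1905, 0.1429], E[r] = 1.4286, γ^t·E[r] = 0.759202, running G = 7.800832
t=7: π = [0.2381, 0.1429, 0.1429, 0.1429, 0.1905, 0.1429], E[r] = 1.4286, γ^t·E[r] = 0.683281, running G = 8.484113

G = 8.4841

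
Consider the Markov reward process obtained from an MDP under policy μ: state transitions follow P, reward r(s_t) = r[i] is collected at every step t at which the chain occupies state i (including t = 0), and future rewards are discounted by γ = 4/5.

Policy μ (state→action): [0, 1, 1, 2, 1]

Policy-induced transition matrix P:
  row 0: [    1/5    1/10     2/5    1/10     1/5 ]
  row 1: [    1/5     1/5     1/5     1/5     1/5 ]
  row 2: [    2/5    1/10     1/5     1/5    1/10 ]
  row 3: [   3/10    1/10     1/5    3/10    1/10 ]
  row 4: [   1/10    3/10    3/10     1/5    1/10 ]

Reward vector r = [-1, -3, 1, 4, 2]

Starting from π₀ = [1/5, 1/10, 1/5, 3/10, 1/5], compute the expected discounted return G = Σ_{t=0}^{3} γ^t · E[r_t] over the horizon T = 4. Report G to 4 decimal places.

G = 2.5658

t=0: π = [0.2000, 0.1000, 0.2000, 0.3000, 0.2000], E[r] = 1.3000, γ^t·E[r] = 1.300000, running G = 1.300000
t=1: π = [0.2500, 0.1500, 0.2600, 0.2100, 0.1300], E[r] = 0.6600, γ^t·E[r] = 0.528000, running G = 1.828000
t=2: π = [0.2600, 0.1410, 0.2630, 0.1960, 0.1400], E[r] = 0.6440, γ^t·E[r] = 0.412160, running G = 2.240160
t=3: π = [0.2582, 0.1421, 0.2660, 0.1936, 0.1401], E[r] = 0.6361, γ^t·E[r] = 0.325683, running G = 2.565843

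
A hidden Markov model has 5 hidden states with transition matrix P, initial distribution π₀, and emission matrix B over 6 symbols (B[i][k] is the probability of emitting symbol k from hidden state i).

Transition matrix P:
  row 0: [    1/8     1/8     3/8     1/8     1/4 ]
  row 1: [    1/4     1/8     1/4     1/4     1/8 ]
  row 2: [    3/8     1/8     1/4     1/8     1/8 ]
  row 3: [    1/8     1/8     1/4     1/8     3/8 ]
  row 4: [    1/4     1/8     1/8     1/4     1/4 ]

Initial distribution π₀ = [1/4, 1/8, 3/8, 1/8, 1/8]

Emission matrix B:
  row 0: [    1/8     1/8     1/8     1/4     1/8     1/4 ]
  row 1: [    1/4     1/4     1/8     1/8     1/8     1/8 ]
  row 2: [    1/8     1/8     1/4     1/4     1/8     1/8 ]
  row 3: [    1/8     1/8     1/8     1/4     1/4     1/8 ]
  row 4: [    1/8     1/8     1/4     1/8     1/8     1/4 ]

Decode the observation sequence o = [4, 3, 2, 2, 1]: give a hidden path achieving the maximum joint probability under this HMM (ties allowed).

t=0: δ = [3.125e-02, 1.562e-02, 4.688e-02, 3.125e-02, 1.562e-02]  (obs o_0=4)
t=1: δ = [4.395e-03, 7.324e-04, 2.930e-03, 1.465e-03, 1.465e-03]  ψ = [2, 2, 0, 2, 3]  (obs o_1=3)
t=2: δ = [1.373e-04, 6.866e-05, 4.120e-04, 6.866e-05, 2.747e-04]  ψ = [2, 0, 0, 0, 0]  (obs o_2=2)
t=3: δ = [1.931e-05, 6.437e-06, 2.575e-05, 8.583e-06, 1.717e-05]  ψ = [2, 2, 2, 4, 4]  (obs o_3=2)
t=4: δ = [1.207e-06, 8.047e-07, 9.052e-07, 5.364e-07, 6.035e-07]  ψ = [2, 2, 0, 4, 0]  (obs o_4=1)
backtrack: best end state = 0; path = [2, 0, 2, 2, 0]

path = [2, 0, 2, 2, 0]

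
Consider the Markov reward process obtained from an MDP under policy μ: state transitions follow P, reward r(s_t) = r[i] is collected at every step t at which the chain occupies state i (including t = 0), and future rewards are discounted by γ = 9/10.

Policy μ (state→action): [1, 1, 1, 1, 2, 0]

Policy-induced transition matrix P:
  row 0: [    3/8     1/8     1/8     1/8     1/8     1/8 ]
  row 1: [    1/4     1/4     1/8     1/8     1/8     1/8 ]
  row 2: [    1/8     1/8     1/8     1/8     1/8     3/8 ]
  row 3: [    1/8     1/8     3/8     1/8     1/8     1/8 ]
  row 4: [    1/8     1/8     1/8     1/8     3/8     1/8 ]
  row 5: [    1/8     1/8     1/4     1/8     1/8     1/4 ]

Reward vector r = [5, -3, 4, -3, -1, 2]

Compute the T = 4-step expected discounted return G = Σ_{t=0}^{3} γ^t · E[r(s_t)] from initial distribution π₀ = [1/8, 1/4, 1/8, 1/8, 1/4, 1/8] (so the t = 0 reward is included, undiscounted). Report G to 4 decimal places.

G = 2.5010

t=0: π = [0.1250, 0.2500, 0.1250, 0.1250, 0.2500, 0.1250], E[r] = 0.0000, γ^t·E[r] = 0.000000, running G = 0.000000
t=1: π = [0.1875, 0.1563, 0.1719, 0.1250, 0.1875, 0.1719], E[r] = 0.9375, γ^t·E[r] = 0.843750, running G = 0.843750
t=2: π = [0.1914, 0.1445, 0.1777, 0.1250, 0.1719, 0.1895], E[r] = 1.0664, γ^t·E[r] = 0.863789, running G = 1.707539
t=3: π = [0.1909, 0.1431, 0.1799, 0.1250, 0.1680, 0.1931], E[r] = 1.0884, γ^t·E[r] = 0.793428, running G = 2.500967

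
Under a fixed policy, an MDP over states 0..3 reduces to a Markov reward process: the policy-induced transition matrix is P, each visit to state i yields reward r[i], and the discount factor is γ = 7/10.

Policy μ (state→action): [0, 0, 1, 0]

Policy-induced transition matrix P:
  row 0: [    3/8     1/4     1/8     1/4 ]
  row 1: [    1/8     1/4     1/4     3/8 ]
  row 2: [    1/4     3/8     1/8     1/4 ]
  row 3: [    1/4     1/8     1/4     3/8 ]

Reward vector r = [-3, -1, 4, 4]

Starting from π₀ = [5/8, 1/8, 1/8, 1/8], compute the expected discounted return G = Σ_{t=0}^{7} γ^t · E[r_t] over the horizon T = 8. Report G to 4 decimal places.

G = 0.9040

t=0: π = [0.6250, 0.1250, 0.1250, 0.1250], E[r] = -1.0000, γ^t·E[r] = -1.000000, running G = -1.000000
t=1: π = [0.3125, 0.2500, 0.1563, 0.2813], E[r] = 0.5625, γ^t·E[r] = 0.393750, running G = -0.606250
t=2: π = [0.2578, 0.2344, 0.1914, 0.3164], E[r] = 1.0234, γ^t·E[r] = 0.501484, running G = -0.104766
t=3: π = [0.2529, 0.2344, 0.1938, 0.3188], E[r] = 1.0576, γ^t·E[r] = 0.362763, running G = 0.257997
t=4: π = [0.2523, 0.2344, 0.1942, 0.3192], E[r] = 1.0619, γ^t·E[r] = 0.254960, running G = 0.512957
t=5: π = [0.2522, 0.2344, 0.1942, 0.3192], E[r] = 1.0624, γ^t·E[r] = 0.178562, running G = 0.691518
t=6: π = [0.2522, 0.2344, 0.1942, 0.3192], E[r] = 1.0625, γ^t·E[r] = 0.125001, running G = 0.816519
t=7: π = [0.2522, 0.2344, 0.1942, 0.3192], E[r] = 1.0625, γ^t·E[r] = 0.087501, running G = 0.904021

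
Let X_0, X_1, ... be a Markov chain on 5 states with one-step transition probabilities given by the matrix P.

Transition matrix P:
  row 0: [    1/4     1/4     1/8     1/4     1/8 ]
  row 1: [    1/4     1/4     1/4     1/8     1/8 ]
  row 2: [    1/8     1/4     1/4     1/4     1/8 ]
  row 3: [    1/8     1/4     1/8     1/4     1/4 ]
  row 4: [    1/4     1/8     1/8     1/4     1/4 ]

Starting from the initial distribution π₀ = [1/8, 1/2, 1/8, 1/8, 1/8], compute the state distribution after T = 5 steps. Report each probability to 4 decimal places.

t=0: π = [0.1250, 0.5000, 0.1250, 0.1250, 0.1250]
t=1: π = [0.2188, 0.2344, 0.2031, 0.1875, 0.1563]
t=2: π = [0.2012, 0.2305, 0.1797, 0.2207, 0.1680]
t=3: π = [0.2000, 0.2290, 0.1763, 0.2212, 0.1736]
t=4: π = [0.2003, 0.2283, 0.1757, 0.2214, 0.1743]
t=5: π = [0.2004, 0.2282, 0.1755, 0.2215, 0.1745]

π = [0.2004, 0.2282, 0.1755, 0.2215, 0.1745]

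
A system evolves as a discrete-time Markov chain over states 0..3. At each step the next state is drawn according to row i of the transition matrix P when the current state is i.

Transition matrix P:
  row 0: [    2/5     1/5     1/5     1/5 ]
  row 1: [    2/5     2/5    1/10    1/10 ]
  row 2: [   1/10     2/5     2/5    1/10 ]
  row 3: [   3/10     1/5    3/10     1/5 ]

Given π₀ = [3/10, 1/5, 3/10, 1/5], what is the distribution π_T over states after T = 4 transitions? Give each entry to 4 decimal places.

t=0: π = [0.3000, 0.2000, 0.3000, 0.2000]
t=1: π = [0.2900, 0.3000, 0.2600, 0.1500]
t=2: π = [0.3070, 0.3120, 0.2370, 0.1440]
t=3: π = [0.3145, 0.3098, 0.2306, 0.1451]
t=4: π = [0.3163, 0.3081, 0.2297, 0.1460]

π = [0.3163, 0.3081, 0.2297, 0.1460]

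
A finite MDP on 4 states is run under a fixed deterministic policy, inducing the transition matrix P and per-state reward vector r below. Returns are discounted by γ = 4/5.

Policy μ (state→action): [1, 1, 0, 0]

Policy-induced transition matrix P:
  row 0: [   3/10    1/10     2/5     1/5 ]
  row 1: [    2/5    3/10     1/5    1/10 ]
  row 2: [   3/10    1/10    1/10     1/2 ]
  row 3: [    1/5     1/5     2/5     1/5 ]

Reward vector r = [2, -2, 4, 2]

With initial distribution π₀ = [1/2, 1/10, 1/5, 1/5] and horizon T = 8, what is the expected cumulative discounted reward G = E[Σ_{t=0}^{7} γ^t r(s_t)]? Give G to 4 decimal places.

G = 8.2334

t=0: π = [0.5000, 0.1000, 0.2000, 0.2000], E[r] = 2.0000, γ^t·E[r] = 2.000000, running G = 2.000000
t=1: π = [0.2900, 0.1400, 0.3200, 0.2500], E[r] = 2.0800, γ^t·E[r] = 1.664000, running G = 3.664000
t=2: π = [0.2890, 0.1530, 0.2760, 0.2820], E[r] = 1.9400, γ^t·E[r] = 1.241600, running G = 4.905600
t=3: π = [0.2871, 0.1588, 0.2866, 0.2675], E[r] = 1.9380, γ^t·E[r] = 0.992256, running G = 5.897856
t=4: π = [0.2891, 0.1585, 0.2823, 0.2701], E[r] = 1.9305, γ^t·E[r] = 0.790725, running G = 6.688581
t=5: π = [0.2888, 0.1587, 0.2836, 0.2688], E[r] = 1.9324, γ^t·E[r] = 0.633206, running G = 7.321787
t=6: π = [0.2890, 0.1586, 0.2832, 0.2692], E[r] = 1.9318, γ^t·E[r] = 0.506421, running G = 7.828208
t=7: π = [0.2889, 0.1586, 0.2833, 0.2691], E[r] = 1.9321, γ^t·E[r] = 0.405183, running G = 8.233390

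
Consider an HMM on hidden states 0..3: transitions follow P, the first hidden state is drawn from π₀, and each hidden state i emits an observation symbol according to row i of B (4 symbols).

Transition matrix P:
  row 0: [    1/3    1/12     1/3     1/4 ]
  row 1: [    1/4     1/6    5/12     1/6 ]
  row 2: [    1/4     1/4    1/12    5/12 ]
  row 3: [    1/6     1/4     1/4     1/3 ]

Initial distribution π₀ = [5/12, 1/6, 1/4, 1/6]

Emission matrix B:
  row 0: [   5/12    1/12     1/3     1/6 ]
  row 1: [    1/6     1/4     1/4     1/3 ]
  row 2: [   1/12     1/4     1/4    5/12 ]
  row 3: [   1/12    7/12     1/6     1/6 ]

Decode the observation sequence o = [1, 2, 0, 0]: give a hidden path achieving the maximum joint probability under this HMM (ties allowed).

t=0: δ = [3.472e-02, 4.167e-02, 6.250e-02, 9.722e-02]  (obs o_0=1)
t=1: δ = [5.401e-03, 6.076e-03, 6.076e-03, 5.401e-03]  ψ = [3, 3, 3, 3]  (obs o_1=2)
t=2: δ = [7.502e-04, 2.532e-04, 2.110e-04, 2.110e-04]  ψ = [0, 2, 1, 2]  (obs o_2=0)
t=3: δ = [1.042e-04, 1.042e-05, 2.084e-05, 1.563e-05]  ψ = [0, 0, 0, 0]  (obs o_3=0)
backtrack: best end state = 0; path = [3, 0, 0, 0]

path = [3, 0, 0, 0]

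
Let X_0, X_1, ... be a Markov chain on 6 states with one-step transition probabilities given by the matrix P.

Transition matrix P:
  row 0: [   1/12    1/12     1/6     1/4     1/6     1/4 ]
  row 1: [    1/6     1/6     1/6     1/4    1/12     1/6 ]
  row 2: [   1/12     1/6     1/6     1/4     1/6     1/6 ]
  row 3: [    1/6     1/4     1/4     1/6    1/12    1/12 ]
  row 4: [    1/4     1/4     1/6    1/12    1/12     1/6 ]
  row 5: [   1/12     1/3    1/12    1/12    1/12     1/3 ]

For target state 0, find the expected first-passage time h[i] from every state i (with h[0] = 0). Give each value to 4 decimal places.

h = [0.0000, 6.8617, 7.3860, 6.8532, 6.2913, 7.4972]

First-step conditioning: h[0] = 0; for i ≠ 0, h[i] = 1 + Σ_k P[i][k]·h[k].
  h[1] = 1 + 1/6·h[1] + 1/6·h[2] + 1/4·h[3] + 1/12·h[4] + 1/6·h[5]
  h[2] = 1 + 1/6·h[1] + 1/6·h[2] + 1/4·h[3] + 1/6·h[4] + 1/6·h[5]
  h[3] = 1 + 1/4·h[1] + 1/4·h[2] + 1/6·h[3] + 1/12·h[4] + 1/12·h[5]
  h[4] = 1 + 1/4·h[1] + 1/6·h[2] + 1/12·h[3] + 1/12·h[4] + 1/6·h[5]
  h[5] = 1 + 1/3·h[1] + 1/12·h[2] + 1/12·h[3] + 1/12·h[4] + 1/3·h[5]
Solving the 5×5 linear system over states ≠ 0 gives exactly h = [0, 221448/32273, 238368/32273, 221172/32273, 203040/32273, 241956/32273] (h[0] = 0 is the target).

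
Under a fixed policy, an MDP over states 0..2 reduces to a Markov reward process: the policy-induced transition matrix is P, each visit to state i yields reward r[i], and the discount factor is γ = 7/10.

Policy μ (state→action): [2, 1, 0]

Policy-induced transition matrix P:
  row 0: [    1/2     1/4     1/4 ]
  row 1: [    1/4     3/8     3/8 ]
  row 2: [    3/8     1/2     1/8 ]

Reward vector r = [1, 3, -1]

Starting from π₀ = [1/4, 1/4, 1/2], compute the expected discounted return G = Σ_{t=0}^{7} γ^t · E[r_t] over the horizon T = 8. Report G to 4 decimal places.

G = 3.1737

t=0: π = [0.2500, 0.2500, 0.5000], E[r] = 0.5000, γ^t·E[r] = 0.500000, running G = 0.500000
t=1: π = [0.3750, 0.4063, 0.2188], E[r] = 1.3750, γ^t·E[r] = 0.962500, running G = 1.462500
t=2: π = [0.3711, 0.3555, 0.2734], E[r] = 1.1641, γ^t·E[r] = 0.570391, running G = 2.032891
t=3: π = [0.3770, 0.3628, 0.2603], E[r] = 1.2051, γ^t·E[r] = 0.413342, running G = 2.446232
t=4: π = [0.3768, 0.3604, 0.2628], E[r] = 1.1952, γ^t·E[r] = 0.286965, running G = 2.733198
t=5: π = [0.3770, 0.3608, 0.2622], E[r] = 1.1971, γ^t·E[r] = 0.201199, running G = 2.934396
t=6: π = [0.3770, 0.3606, 0.2623], E[r] = 1.1966, γ^t·E[r] = 0.140785, running G = 3.075181
t=7: π = [0.3770, 0.3607, 0.2623], E[r] = 1.1967, γ^t·E[r] = 0.098557, running G = 3.173738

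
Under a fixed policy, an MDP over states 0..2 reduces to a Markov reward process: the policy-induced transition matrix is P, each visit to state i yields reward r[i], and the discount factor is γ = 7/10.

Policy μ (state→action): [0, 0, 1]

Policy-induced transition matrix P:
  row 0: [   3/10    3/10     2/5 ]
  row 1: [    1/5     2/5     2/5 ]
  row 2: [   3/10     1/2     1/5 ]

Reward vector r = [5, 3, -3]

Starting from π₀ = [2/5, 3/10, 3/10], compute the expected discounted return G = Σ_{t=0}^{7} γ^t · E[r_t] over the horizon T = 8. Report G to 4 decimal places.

t=0: π = [0.4000, 0.3000, 0.3000], E[r] = 2.0000, γ^t·E[r] = 2.000000, running G = 2.000000
t=1: π = [0.2700, 0.3900, 0.3400], E[r] = 1.5000, γ^t·E[r] = 1.050000, running G = 3.050000
t=2: π = [0.2610, 0.4070, 0.3320], E[r] = 1.5300, γ^t·E[r] = 0.749700, running G = 3.799700
t=3: π = [0.2593, 0.4071, 0.3336], E[r] = 1.5170, γ^t·E[r] = 0.520331, running G = 4.320031
t=4: π = [0.2593, 0.4074, 0.3333], E[r] = 1.5189, γ^t·E[r] = 0.364688, running G = 4.684719
t=5: π = [0.2593, 0.4074, 0.3333], E[r] = 1.5185, γ^t·E[r] = 0.255206, running G = 4.939925
t=6: π = [0.2593, 0.4074, 0.3333], E[r] = 1.5185, γ^t·E[r] = 0.178654, running G = 5.118579
t=7: π = [0.2593, 0.4074, 0.3333], E[r] = 1.5185, γ^t·E[r] = 0.125056, running G = 5.243635

G = 5.2436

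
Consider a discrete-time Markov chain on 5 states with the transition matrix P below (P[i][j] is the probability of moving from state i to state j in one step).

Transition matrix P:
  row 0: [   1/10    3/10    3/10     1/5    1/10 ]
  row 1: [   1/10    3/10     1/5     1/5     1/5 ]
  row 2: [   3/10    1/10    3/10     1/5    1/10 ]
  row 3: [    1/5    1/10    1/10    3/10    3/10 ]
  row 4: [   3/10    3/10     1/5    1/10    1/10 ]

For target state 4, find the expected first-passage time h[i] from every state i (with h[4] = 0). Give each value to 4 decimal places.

First-step conditioning: h[4] = 0; for i ≠ 4, h[i] = 1 + Σ_k P[i][k]·h[k].
  h[0] = 1 + 1/10·h[0] + 3/10·h[1] + 3/10·h[2] + 1/5·h[3]
  h[1] = 1 + 1/10·h[0] + 3/10·h[1] + 1/5·h[2] + 1/5·h[3]
  h[2] = 1 + 3/10·h[0] + 1/10·h[1] + 3/10·h[2] + 1/5·h[3]
  h[3] = 1 + 1/5·h[0] + 1/10·h[1] + 1/10·h[2] + 3/10·h[3]
Solving the 4×4 linear system over states ≠ 4 gives exactly h = [490/81, 440/81, 500/81, 130/27, 0] (h[4] = 0 is the target).

h = [6.0494, 5.4321, 6.1728, 4.8148, 0.0000]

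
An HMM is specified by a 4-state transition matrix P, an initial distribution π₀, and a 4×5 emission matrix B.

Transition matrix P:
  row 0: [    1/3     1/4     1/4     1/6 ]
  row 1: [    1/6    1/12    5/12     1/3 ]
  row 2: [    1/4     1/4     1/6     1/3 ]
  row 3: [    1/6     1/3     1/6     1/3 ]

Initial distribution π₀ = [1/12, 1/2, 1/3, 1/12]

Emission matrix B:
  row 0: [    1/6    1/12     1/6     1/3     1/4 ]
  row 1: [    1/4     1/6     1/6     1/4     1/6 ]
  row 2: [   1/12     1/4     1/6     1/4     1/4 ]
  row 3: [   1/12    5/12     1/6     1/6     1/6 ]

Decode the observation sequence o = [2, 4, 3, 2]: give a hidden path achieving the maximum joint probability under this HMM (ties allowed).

path = [1, 2, 0, 0]

t=0: δ = [1.389e-02, 8.333e-02, 5.556e-02, 1.389e-02]  (obs o_0=2)
t=1: δ = [3.472e-03, 2.315e-03, 8.681e-03, 4.630e-03]  ψ = [1, 2, 1, 1]  (obs o_1=4)
t=2: δ = [7.234e-04, 5.425e-04, 3.617e-04, 4.823e-04]  ψ = [2, 2, 2, 2]  (obs o_2=3)
t=3: δ = [4.019e-05, 3.014e-05, 3.768e-05, 3.014e-05]  ψ = [0, 0, 1, 1]  (obs o_3=2)
backtrack: best end state = 0; path = [1, 2, 0, 0]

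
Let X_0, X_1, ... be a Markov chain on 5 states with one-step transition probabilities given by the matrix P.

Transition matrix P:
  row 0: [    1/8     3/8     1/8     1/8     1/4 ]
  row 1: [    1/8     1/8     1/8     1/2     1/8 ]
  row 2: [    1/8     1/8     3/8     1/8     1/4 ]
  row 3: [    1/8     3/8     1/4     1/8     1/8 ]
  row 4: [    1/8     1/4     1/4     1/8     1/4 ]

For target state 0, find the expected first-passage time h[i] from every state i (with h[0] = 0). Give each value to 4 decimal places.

First-step conditioning: h[0] = 0; for i ≠ 0, h[i] = 1 + Σ_k P[i][k]·h[k].
  h[1] = 1 + 1/8·h[1] + 1/8·h[2] + 1/2·h[3] + 1/8·h[4]
  h[2] = 1 + 1/8·h[1] + 3/8·h[2] + 1/8·h[3] + 1/4·h[4]
  h[3] = 1 + 3/8·h[1] + 1/4·h[2] + 1/8·h[3] + 1/8·h[4]
  h[4] = 1 + 1/4·h[1] + 1/4·h[2] + 1/8·h[3] + 1/4·h[4]
Solving the 4×4 linear system over states ≠ 0 gives exactly h = [0, 8, 8, 8, 8] (h[0] = 0 is the target).

h = [0.0000, 8.0000, 8.0000, 8.0000, 8.0000]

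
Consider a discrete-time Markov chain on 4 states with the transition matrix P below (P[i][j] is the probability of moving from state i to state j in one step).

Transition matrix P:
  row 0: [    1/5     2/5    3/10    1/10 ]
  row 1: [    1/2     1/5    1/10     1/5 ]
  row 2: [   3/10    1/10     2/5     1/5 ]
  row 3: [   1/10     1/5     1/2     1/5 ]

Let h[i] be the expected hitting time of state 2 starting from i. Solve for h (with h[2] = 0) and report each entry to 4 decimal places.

h = [3.7415, 4.2857, 0.0000, 2.7891]

First-step conditioning: h[2] = 0; for i ≠ 2, h[i] = 1 + Σ_k P[i][k]·h[k].
  h[0] = 1 + 1/5·h[0] + 2/5·h[1] + 1/10·h[3]
  h[1] = 1 + 1/2·h[0] + 1/5·h[1] + 1/5·h[3]
  h[3] = 1 + 1/10·h[0] + 1/5·h[1] + 1/5·h[3]
Solving the 3×3 linear system over states ≠ 2 gives exactly h = [550/147, 30/7, 0, 410/147] (h[2] = 0 is the target).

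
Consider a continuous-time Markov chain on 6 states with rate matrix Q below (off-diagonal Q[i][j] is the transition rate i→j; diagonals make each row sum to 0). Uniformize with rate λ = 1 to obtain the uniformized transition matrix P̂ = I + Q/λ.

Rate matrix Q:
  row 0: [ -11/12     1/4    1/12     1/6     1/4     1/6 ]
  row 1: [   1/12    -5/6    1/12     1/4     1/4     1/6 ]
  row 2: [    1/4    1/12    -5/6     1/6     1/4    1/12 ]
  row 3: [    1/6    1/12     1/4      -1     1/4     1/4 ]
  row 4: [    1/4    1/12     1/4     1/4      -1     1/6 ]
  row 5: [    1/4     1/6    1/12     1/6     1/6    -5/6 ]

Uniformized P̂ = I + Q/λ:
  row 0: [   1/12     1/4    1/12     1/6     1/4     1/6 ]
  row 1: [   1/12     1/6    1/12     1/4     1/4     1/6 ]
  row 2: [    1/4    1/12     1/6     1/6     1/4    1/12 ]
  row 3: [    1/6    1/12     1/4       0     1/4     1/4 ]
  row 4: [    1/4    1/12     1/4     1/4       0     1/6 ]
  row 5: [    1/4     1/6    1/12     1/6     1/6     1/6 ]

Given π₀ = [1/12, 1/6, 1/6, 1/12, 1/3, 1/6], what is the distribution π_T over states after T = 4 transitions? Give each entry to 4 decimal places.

π = [0.1822, 0.1394, 0.1555, 0.1657, 0.1895, 0.1678]

t=0: π = [0.0833, 0.1667, 0.1667, 0.0833, 0.3333, 0.1667]
t=1: π = [0.2014, 0.1250, 0.1667, 0.1944, 0.1528, 0.1597]
t=2: π = [0.1794, 0.1406, 0.1551, 0.1574, 0.1985, 0.1690]
t=3: π = [0.1835, 0.1390, 0.1556, 0.1687, 0.1863, 0.1669]
t=4: π = [0.1822, 0.1394, 0.1555, 0.1657, 0.1895, 0.1678]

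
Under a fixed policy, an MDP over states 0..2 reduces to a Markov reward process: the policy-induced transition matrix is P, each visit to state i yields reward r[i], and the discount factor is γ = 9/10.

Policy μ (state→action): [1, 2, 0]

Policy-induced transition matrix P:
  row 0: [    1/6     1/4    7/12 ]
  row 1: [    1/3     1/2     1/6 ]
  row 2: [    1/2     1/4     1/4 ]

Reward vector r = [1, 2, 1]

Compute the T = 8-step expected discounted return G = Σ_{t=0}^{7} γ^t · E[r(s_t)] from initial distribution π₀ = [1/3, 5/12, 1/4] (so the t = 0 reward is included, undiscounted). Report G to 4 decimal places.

G = 7.7013

t=0: π = [0.3333, 0.4167, 0.2500], E[r] = 1.4167, γ^t·E[r] = 1.416667, running G = 1.416667
t=1: π = [0.3194, 0.3542, 0.3264], E[r] = 1.3542, γ^t·E[r] = 1.218750, running G = 2.635417
t=2: π = [0.3345, 0.3385, 0.3270], E[r] = 1.3385, γ^t·E[r] = 1.084219, running G = 3.719635
t=3: π = [0.3321, 0.3346, 0.3333], E[r] = 1.3346, γ^t·E[r] = 0.972949, running G = 4.692585
t=4: π = [0.3335, 0.3337, 0.3328], E[r] = 1.3337, γ^t·E[r] = 0.875014, running G = 5.567598
t=5: π = [0.3332, 0.3334, 0.3334], E[r] = 1.3334, γ^t·E[r] = 0.787368, running G = 6.354966
t=6: π = [0.3334, 0.3334, 0.3333], E[r] = 1.3334, γ^t·E[r] = 0.708599, running G = 7.063565
t=7: π = [0.3333, 0.3333, 0.3333], E[r] = 1.3333, γ^t·E[r] = 0.637732, running G = 7.701297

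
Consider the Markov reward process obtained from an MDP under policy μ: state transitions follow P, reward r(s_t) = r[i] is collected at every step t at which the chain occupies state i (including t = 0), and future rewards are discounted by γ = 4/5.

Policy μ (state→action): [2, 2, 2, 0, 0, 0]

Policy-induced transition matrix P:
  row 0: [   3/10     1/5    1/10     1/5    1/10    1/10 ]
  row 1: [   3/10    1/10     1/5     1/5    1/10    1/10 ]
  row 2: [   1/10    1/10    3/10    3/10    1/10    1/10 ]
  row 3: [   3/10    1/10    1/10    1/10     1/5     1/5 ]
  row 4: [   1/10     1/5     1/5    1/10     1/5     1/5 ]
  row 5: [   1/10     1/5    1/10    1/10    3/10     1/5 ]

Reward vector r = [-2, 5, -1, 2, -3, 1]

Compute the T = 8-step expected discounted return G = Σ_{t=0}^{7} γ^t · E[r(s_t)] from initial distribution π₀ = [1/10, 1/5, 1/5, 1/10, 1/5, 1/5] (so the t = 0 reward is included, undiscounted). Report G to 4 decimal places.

t=0: π = [0.1000, 0.2000, 0.2000, 0.1000, 0.2000, 0.2000], E[r] = 0.4000, γ^t·E[r] = 0.400000, running G = 0.400000
t=1: π = [0.1800, 0.1500, 0.1800, 0.1700, 0.1700, 0.1500], E[r] = 0.1900, γ^t·E[r] = 0.152000, running G = 0.552000
t=2: π = [0.2000, 0.1500, 0.1680, 0.1690, 0.1640, 0.1490], E[r] = 0.1770, γ^t·E[r] = 0.113280, running G = 0.665280
t=3: π = [0.2038, 0.1513, 0.1650, 0.1686, 0.1631, 0.1482], E[r] = 0.1800, γ^t·E[r] = 0.092160, running G = 0.757440
t=4: π = [0.2047, 0.1515, 0.1644, 0.1685, 0.1628, 0.1480], E[r] = 0.1802, γ^t·E[r] = 0.073814, running G = 0.831254
t=5: π = [0.2050, 0.1516, 0.1643, 0.1685, 0.1627, 0.1479], E[r] = 0.1803, γ^t·E[r] = 0.059085, running G = 0.890339
t=6: π = [0.2050, 0.1516, 0.1643, 0.1685, 0.1627, 0.1479], E[r] = 0.1803, γ^t·E[r] = 0.047270, running G = 0.937609
t=7: π = [0.2050, 0.1516, 0.1643, 0.1685, 0.1627, 0.1479], E[r] = 0.1803, γ^t·E[r] = 0.037817, running G = 0.975426

G = 0.9754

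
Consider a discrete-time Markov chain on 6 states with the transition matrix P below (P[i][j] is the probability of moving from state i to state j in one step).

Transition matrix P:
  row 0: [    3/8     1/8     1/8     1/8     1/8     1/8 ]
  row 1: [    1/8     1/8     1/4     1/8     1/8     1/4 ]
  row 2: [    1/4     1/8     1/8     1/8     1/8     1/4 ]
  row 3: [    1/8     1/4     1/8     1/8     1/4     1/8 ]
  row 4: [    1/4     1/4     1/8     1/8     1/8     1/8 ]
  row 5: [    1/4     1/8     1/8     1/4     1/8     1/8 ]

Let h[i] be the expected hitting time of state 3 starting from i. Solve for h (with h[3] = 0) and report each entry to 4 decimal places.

h = [6.8942, 6.7730, 6.7865, 0.0000, 6.8790, 6.0324]

First-step conditioning: h[3] = 0; for i ≠ 3, h[i] = 1 + Σ_k P[i][k]·h[k].
  h[0] = 1 + 3/8·h[0] + 1/8·h[1] + 1/8·h[2] + 1/8·h[4] + 1/8·h[5]
  h[1] = 1 + 1/8·h[0] + 1/8·h[1] + 1/4·h[2] + 1/8·h[4] + 1/4·h[5]
  h[2] = 1 + 1/4·h[0] + 1/8·h[1] + 1/8·h[2] + 1/8·h[4] + 1/4·h[5]
  h[4] = 1 + 1/4·h[0] + 1/4·h[1] + 1/8·h[2] + 1/8·h[4] + 1/8·h[5]
  h[5] = 1 + 1/4·h[0] + 1/8·h[1] + 1/8·h[2] + 1/8·h[4] + 1/8·h[5]
Solving the 5×5 linear system over states ≠ 3 gives exactly h = [32768/4753, 32192/4753, 4608/679, 0, 32696/4753, 4096/679] (h[3] = 0 is the target).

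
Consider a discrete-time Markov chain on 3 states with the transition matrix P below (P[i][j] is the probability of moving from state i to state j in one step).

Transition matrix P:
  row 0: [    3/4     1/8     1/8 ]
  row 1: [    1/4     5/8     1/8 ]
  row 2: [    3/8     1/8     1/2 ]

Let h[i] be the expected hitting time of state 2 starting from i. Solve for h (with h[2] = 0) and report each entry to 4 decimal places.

First-step conditioning: h[2] = 0; for i ≠ 2, h[i] = 1 + Σ_k P[i][k]·h[k].
  h[0] = 1 + 3/4·h[0] + 1/8·h[1]
  h[1] = 1 + 1/4·h[0] + 5/8·h[1]
Solving the 2×2 linear system over states ≠ 2 gives exactly h = [8, 8, 0] (h[2] = 0 is the target).

h = [8.0000, 8.0000, 0.0000]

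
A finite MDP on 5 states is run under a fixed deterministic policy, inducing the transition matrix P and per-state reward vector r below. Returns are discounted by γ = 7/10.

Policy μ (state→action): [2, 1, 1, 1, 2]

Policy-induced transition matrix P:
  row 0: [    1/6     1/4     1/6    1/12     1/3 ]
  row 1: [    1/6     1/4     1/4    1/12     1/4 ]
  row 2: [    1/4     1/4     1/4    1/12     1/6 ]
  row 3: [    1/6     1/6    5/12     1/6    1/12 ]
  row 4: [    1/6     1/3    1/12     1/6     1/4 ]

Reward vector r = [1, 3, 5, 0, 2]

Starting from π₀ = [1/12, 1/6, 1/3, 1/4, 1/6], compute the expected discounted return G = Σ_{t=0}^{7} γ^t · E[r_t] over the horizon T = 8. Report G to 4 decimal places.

t=0: π = [0.0833, 0.1667, 0.3333, 0.2500, 0.1667], E[r] = 2.5833, γ^t·E[r] = 2.583333, running G = 2.583333
t=1: π = [0.1944, 0.2431, 0.2569, 0.1181, 0.1875], E[r] = 2.5833, γ^t·E[r] = 1.808333, running G = 4.391667
t=2: π = [0.1881, 0.2558, 0.2222, 0.1088, 0.2251], E[r] = 2.5168, γ^t·E[r] = 1.233223, running G = 5.624890
t=3: π = [0.1852, 0.2597, 0.2149, 0.1112, 0.2290], E[r] = 2.4970, γ^t·E[r] = 0.856474, running G = 6.481364
t=4: π = [0.1846, 0.2598, 0.2149, 0.1117, 0.2290], E[r] = 2.4967, γ^t·E[r] = 0.599446, running G = 7.080811
t=5: π = [0.1846, 0.2598, 0.2151, 0.1117, 0.2289], E[r] = 2.4970, γ^t·E[r] = 0.419663, running G = 7.500474
t=6: π = [0.1846, 0.2598, 0.2151, 0.1117, 0.2288], E[r] = 2.4970, γ^t·E[r] = 0.293773, running G = 7.794247
t=7: π = [0.1846, 0.2598, 0.2151, 0.1117, 0.2288], E[r] = 2.4970, γ^t·E[r] = 0.205642, running G = 7.999888

G = 7.9999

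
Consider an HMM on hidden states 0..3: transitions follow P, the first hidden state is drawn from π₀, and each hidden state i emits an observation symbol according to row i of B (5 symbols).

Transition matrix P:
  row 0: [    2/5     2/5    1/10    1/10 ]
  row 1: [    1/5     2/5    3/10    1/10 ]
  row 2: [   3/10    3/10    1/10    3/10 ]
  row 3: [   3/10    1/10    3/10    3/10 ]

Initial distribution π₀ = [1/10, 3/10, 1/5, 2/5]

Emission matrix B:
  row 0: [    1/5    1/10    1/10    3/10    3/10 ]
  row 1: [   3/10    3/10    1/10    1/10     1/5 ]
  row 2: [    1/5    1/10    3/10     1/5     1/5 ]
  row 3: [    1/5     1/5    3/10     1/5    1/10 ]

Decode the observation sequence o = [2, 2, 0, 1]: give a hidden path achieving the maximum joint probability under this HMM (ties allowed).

path = [3, 2, 1, 1]

t=0: δ = [1.000e-02, 3.000e-02, 6.000e-02, 1.200e-01]  (obs o_0=2)
t=1: δ = [3.600e-03, 1.800e-03, 1.080e-02, 1.080e-02]  ψ = [3, 2, 3, 3]  (obs o_1=2)
t=2: δ = [6.480e-04, 9.720e-04, 6.480e-04, 6.480e-04]  ψ = [2, 2, 3, 2]  (obs o_2=0)
t=3: δ = [2.592e-05, 1.166e-04, 2.916e-05, 3.888e-05]  ψ = [0, 1, 1, 2]  (obs o_3=1)
backtrack: best end state = 1; path = [3, 2, 1, 1]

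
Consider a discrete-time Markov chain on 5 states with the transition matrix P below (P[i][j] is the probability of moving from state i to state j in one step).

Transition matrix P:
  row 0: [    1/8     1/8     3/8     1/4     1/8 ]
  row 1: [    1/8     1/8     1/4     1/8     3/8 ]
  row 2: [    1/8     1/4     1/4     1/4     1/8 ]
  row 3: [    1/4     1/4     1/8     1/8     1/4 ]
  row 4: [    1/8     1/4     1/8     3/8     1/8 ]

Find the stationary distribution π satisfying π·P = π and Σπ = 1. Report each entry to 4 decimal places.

Balance equations π_j = Σ_i π_i·P[i][j]:
  π_0 = 1/8·π_0 + 1/8·π_1 + 1/8·π_2 + 1/4·π_3 + 1/8·π_4
  π_1 = 1/8·π_0 + 1/8·π_1 + 1/4·π_2 + 1/4·π_3 + 1/4·π_4
  π_2 = 3/8·π_0 + 1/4·π_1 + 1/4·π_2 + 1/8·π_3 + 1/8·π_4
  π_3 = 1/4·π_0 + 1/8·π_1 + 1/4·π_2 + 1/8·π_3 + 3/8·π_4
  normalize: π_0 + π_1 + π_2 + π_3 + π_4 = 1
Solving the linear system gives exactly π = [130/851, 524/2553, 551/2553, 189/851, 521/2553].

π = [0.1528, 0.2052, 0.2158, 0.2221, 0.2041]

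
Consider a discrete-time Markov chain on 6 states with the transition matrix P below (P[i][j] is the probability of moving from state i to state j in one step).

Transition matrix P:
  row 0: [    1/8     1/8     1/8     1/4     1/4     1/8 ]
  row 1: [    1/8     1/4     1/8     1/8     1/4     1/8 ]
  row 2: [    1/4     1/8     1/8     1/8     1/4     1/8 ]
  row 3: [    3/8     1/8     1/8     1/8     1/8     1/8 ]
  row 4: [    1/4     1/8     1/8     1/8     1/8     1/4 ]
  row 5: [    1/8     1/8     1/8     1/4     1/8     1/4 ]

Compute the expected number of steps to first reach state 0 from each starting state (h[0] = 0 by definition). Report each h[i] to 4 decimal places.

First-step conditioning: h[0] = 0; for i ≠ 0, h[i] = 1 + Σ_k P[i][k]·h[k].
  h[1] = 1 + 1/4·h[1] + 1/8·h[2] + 1/8·h[3] + 1/4·h[4] + 1/8·h[5]
  h[2] = 1 + 1/8·h[1] + 1/8·h[2] + 1/8·h[3] + 1/4·h[4] + 1/8·h[5]
  h[3] = 1 + 1/8·h[1] + 1/8·h[2] + 1/8·h[3] + 1/8·h[4] + 1/8·h[5]
  h[4] = 1 + 1/8·h[1] + 1/8·h[2] + 1/8·h[3] + 1/8·h[4] + 1/4·h[5]
  h[5] = 1 + 1/8·h[1] + 1/8·h[2] + 1/4·h[3] + 1/8·h[4] + 1/4·h[5]
Solving the 5×5 linear system over states ≠ 0 gives exactly h = [0, 10944/2195, 9576/2195, 25088/6585, 5824/1317, 10752/2195] (h[0] = 0 is the target).

h = [0.0000, 4.9859, 4.3626, 3.8099, 4.4222, 4.8984]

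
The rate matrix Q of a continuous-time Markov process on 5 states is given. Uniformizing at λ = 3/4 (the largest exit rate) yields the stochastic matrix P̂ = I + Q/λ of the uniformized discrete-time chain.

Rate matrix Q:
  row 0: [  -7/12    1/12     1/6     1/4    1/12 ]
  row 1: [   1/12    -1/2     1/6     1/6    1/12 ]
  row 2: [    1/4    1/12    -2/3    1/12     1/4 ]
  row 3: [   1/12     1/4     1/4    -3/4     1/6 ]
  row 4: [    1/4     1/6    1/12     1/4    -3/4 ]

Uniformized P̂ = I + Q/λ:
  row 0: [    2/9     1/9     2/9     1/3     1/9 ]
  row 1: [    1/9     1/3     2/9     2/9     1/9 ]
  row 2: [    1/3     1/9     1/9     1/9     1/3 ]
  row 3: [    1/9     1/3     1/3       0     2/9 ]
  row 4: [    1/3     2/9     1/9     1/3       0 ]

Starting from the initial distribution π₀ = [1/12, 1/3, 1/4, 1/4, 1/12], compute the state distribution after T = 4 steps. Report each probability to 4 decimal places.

π = [0.2162, 0.2223, 0.2034, 0.1972, 0.1610]

t=0: π = [0.0833, 0.3333, 0.2500, 0.2500, 0.0833]
t=1: π = [0.1944, 0.2500, 0.2130, 0.1574, 0.1852]
t=2: π = [0.2212, 0.2222, 0.1955, 0.2058, 0.1553]
t=3: π = [0.2136, 0.2235, 0.2061, 0.1966, 0.1602]
t=4: π = [0.2162, 0.2223, 0.2034, 0.1972, 0.1610]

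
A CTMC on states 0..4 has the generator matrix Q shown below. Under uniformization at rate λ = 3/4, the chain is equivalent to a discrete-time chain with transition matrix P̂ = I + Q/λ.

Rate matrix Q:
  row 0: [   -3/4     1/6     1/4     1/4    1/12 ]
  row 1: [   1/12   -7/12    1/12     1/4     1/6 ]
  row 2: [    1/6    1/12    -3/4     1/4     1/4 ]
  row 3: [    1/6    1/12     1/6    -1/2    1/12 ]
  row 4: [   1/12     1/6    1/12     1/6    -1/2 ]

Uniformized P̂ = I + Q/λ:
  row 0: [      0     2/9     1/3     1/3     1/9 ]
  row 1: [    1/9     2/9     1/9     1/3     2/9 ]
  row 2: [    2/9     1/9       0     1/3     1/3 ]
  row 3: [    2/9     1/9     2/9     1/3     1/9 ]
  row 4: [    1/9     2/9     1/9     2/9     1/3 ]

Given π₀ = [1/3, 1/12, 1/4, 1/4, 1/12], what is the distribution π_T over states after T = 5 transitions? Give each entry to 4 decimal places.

π = [0.1469, 0.1700, 0.1605, 0.3096, 0.2129]

t=0: π = [0.3333, 0.0833, 0.2500, 0.2500, 0.0833]
t=1: π = [0.1296, 0.1667, 0.1852, 0.3241, 0.1944]
t=2: π = [0.1533, 0.1656, 0.1553, 0.3117, 0.2140]
t=3: π = [0.1460, 0.1703, 0.1626, 0.3096, 0.2116]
t=4: π = [0.1473, 0.1698, 0.1599, 0.3098, 0.2132]
t=5: π = [0.1469, 0.1700, 0.1605, 0.3096, 0.2129]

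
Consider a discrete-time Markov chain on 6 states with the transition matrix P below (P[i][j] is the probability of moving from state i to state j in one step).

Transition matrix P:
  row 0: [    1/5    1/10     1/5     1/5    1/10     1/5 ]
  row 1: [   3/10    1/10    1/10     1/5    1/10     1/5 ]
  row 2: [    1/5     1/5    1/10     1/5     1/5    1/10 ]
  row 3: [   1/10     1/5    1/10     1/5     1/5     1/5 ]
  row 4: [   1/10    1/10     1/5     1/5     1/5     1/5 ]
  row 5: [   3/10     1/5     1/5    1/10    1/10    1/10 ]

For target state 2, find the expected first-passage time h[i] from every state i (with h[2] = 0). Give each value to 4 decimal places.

First-step conditioning: h[2] = 0; for i ≠ 2, h[i] = 1 + Σ_k P[i][k]·h[k].
  h[0] = 1 + 1/5·h[0] + 1/10·h[1] + 1/5·h[3] + 1/10·h[4] + 1/5·h[5]
  h[1] = 1 + 3/10·h[0] + 1/10·h[1] + 1/5·h[3] + 1/10·h[4] + 1/5·h[5]
  h[3] = 1 + 1/10·h[0] + 1/5·h[1] + 1/5·h[3] + 1/5·h[4] + 1/5·h[5]
  h[4] = 1 + 1/10·h[0] + 1/10·h[1] + 1/5·h[3] + 1/5·h[4] + 1/5·h[5]
  h[5] = 1 + 3/10·h[0] + 1/5·h[1] + 1/10·h[3] + 1/10·h[4] + 1/10·h[5]
Solving the 5×5 linear system over states ≠ 2 gives exactly h = [220/37, 242/37, 0, 33/5, 220/37, 1099/185] (h[2] = 0 is the target).

h = [5.9459, 6.5405, 0.0000, 6.6000, 5.9459, 5.9405]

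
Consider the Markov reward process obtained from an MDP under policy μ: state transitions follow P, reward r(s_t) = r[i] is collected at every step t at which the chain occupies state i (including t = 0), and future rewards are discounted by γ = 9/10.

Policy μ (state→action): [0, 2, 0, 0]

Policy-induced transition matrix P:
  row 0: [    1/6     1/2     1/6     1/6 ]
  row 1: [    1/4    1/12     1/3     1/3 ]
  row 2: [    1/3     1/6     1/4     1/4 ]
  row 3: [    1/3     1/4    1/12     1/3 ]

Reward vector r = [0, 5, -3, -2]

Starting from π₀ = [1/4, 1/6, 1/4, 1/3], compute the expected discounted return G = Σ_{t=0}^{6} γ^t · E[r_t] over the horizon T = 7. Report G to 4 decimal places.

t=0: π = [0.2500, 0.1667, 0.2500, 0.3333], E[r] = -0.5833, γ^t·E[r] = -0.583333, running G = -0.583333
t=1: π = [0.2778, 0.2639, 0.1875, 0.2708], E[r] = 0.2153, γ^t·E[r] = 0.193750, running G = -0.389583
t=2: π = [0.2650, 0.2598, 0.2037, 0.2714], E[r] = 0.1453, γ^t·E[r] = 0.117656, running G = -0.271927
t=3: π = [0.2675, 0.2560, 0.2043, 0.2722], E[r] = 0.1225, γ^t·E[r] = 0.089332, running G = -0.182595
t=4: π = [0.2674, 0.2572, 0.2037, 0.2717], E[r] = 0.1315, γ^t·E[r] = 0.086250, running G = -0.096345
t=5: π = [0.2673, 0.2570, 0.2039, 0.2718], E[r] = 0.1299, γ^t·E[r] = 0.076718, running G = -0.019627
t=6: π = [0.2674, 0.2570, 0.2038, 0.2718], E[r] = 0.1299, γ^t·E[r] = 0.069054, running G = 0.049426

G = 0.0494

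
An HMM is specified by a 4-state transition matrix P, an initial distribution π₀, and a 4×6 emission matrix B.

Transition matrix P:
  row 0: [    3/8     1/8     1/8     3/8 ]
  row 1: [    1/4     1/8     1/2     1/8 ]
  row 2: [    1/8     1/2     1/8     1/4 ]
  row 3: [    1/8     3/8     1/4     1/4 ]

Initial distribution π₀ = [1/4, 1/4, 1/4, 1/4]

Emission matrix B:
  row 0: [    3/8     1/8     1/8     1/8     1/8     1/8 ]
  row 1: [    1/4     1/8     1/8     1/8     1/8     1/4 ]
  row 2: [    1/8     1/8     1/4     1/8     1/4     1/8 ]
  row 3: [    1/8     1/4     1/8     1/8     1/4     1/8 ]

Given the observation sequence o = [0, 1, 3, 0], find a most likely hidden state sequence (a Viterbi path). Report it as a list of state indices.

t=0: δ = [9.375e-02, 6.250e-02, 3.125e-02, 3.125e-02]  (obs o_0=0)
t=1: δ = [4.395e-03, 1.953e-03, 3.906e-03, 8.789e-03]  ψ = [0, 2, 1, 0]  (obs o_1=1)
t=2: δ = [2.060e-04, 4.120e-04, 2.747e-04, 2.747e-04]  ψ = [0, 3, 3, 3]  (obs o_2=3)
t=3: δ = [3.862e-05, 3.433e-05, 2.575e-05, 9.656e-06]  ψ = [1, 2, 1, 0]  (obs o_3=0)
backtrack: best end state = 0; path = [0, 3, 1, 0]

path = [0, 3, 1, 0]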